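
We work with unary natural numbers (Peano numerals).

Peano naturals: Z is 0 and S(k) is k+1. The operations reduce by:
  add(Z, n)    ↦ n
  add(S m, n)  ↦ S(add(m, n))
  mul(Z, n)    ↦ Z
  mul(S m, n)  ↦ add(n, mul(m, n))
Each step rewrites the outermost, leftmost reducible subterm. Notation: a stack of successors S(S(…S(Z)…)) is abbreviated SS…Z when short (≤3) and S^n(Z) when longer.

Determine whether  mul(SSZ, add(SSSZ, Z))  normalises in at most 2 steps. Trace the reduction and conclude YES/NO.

  start: mul(SSZ, add(SSSZ, Z))
  step 1: add(add(SSSZ, Z), mul(SZ, add(SSSZ, Z)))
  step 2: add(S(add(SSZ, Z)), mul(SZ, add(SSSZ, Z)))

Answer: NO — after 2 steps the term is add(S(add(SSZ, Z)), mul(SZ, add(SSSZ, Z))), not yet normal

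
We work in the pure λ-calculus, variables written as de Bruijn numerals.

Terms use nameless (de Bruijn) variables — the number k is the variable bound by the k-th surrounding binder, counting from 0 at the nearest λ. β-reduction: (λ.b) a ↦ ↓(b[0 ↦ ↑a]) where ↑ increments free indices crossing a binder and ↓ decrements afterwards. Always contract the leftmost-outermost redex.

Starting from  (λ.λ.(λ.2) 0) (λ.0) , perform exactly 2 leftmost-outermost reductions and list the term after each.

Answer: after 2 steps: λ.λ.0

Working:
  start: (λ.λ.(λ.2) 0) (λ.0)
  step 1: λ.(λ.λ.0) 0
  step 2: λ.λ.0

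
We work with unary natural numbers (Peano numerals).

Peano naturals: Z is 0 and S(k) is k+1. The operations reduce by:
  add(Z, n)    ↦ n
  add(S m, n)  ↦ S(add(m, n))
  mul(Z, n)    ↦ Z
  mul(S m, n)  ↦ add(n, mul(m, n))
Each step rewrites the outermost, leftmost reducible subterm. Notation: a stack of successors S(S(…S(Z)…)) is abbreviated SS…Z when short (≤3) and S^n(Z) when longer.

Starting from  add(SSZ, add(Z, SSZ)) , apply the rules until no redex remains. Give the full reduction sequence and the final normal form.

Answer: normal form = S^4(Z)  (in 4 steps)

Reduction:
  start: add(SSZ, add(Z, SSZ))
  step 1: S(add(SZ, add(Z, SSZ)))
  step 2: S(S(add(Z, add(Z, SSZ))))
  step 3: S(S(add(Z, SSZ)))
  step 4: S^4(Z)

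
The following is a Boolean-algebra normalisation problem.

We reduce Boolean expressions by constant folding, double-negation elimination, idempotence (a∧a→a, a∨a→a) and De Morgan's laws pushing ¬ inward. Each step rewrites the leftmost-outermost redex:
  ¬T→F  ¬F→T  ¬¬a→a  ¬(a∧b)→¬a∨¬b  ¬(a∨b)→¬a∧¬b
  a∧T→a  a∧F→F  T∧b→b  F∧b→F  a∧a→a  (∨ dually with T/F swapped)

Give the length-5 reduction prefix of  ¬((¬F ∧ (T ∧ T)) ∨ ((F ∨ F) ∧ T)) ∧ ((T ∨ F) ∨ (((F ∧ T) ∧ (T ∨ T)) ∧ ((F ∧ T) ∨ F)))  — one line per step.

Answer: after 5 steps: ((¬T ∨ ¬T) ∧ ¬((F ∨ F) ∧ T)) ∧ ((T ∨ F) ∨ (((F ∧ T) ∧ (T ∨ T)) ∧ ((F ∧ T) ∨ F)))

Working:
  start: ¬((¬F ∧ (T ∧ T)) ∨ ((F ∨ F) ∧ T)) ∧ ((T ∨ F) ∨ (((F ∧ T) ∧ (T ∨ T)) ∧ ((F ∧ T) ∨ F)))
  step 1: (¬(¬F ∧ (T ∧ T)) ∧ ¬((F ∨ F) ∧ T)) ∧ ((T ∨ F) ∨ (((F ∧ T) ∧ (T ∨ T)) ∧ ((F ∧ T) ∨ F)))
  step 2: ((¬¬F ∨ ¬(T ∧ T)) ∧ ¬((F ∨ F) ∧ T)) ∧ ((T ∨ F) ∨ (((F ∧ T) ∧ (T ∨ T)) ∧ ((F ∧ T) ∨ F)))
  step 3: ((F ∨ ¬(T ∧ T)) ∧ ¬((F ∨ F) ∧ T)) ∧ ((T ∨ F) ∨ (((F ∧ T) ∧ (T ∨ T)) ∧ ((F ∧ T) ∨ F)))
  step 4: (¬(T ∧ T) ∧ ¬((F ∨ F) ∧ T)) ∧ ((T ∨ F) ∨ (((F ∧ T) ∧ (T ∨ T)) ∧ ((F ∧ T) ∨ F)))
  step 5: ((¬T ∨ ¬T) ∧ ¬((F ∨ F) ∧ T)) ∧ ((T ∨ F) ∨ (((F ∧ T) ∧ (T ∨ T)) ∧ ((F ∧ T) ∨ F)))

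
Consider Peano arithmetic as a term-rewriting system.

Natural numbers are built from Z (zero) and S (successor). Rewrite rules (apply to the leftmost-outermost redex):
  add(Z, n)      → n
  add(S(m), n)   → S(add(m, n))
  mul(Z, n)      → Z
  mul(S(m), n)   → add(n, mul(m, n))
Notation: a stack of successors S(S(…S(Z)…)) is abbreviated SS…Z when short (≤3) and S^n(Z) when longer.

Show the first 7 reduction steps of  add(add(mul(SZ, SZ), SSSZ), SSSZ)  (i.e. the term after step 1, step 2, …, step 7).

Answer: after 7 steps: S(add(SSSZ, SSSZ))

Reduction:
  start: add(add(mul(SZ, SZ), SSSZ), SSSZ)
  →1  add(add(add(SZ, mul(Z, SZ)), SSSZ), SSSZ)
  →2  add(add(S(add(Z, mul(Z, SZ))), SSSZ), SSSZ)
  →3  add(S(add(add(Z, mul(Z, SZ)), SSSZ)), SSSZ)
  →4  S(add(add(add(Z, mul(Z, SZ)), SSSZ), SSSZ))
  →5  S(add(add(mul(Z, SZ), SSSZ), SSSZ))
  →6  S(add(add(Z, SSSZ), SSSZ))
  →7  S(add(SSSZ, SSSZ))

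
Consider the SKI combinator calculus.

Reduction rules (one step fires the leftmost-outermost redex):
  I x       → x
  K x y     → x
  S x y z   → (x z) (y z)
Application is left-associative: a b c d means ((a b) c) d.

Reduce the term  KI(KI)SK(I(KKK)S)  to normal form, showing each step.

Answer: normal form = SK(KS)  (in 4 steps)

Working:
  start: KI(KI)SK(I(KKK)S)
  [1] ISK(I(KKK)S)
  [2] SK(I(KKK)S)
  [3] SK(KKKS)
  [4] SK(KS)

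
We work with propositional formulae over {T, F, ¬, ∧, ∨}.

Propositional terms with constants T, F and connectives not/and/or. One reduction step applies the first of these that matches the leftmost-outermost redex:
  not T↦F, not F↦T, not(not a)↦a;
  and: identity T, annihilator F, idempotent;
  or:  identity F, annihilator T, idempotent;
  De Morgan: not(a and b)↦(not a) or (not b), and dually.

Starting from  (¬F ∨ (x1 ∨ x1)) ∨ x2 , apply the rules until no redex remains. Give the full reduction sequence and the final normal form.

  start: (¬F ∨ (x1 ∨ x1)) ∨ x2
  →1  (T ∨ (x1 ∨ x1)) ∨ x2
  →2  T ∨ x2
  →3  T

Answer: normal form = T  (in 3 steps)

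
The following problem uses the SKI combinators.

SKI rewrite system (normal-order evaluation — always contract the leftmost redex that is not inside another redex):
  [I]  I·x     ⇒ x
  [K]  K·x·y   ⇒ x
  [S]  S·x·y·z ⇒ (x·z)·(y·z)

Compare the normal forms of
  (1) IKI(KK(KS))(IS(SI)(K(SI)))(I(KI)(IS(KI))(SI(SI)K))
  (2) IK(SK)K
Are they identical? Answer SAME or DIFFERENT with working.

Answer: DIFFERENT — A ⇓ SI(SIK), B ⇓ SK

Working:
Term A:
  start: IKI(KK(KS))(IS(SI)(K(SI)))(I(KI)(IS(KI))(SI(SI)K))
  [1] KI(KK(KS))(IS(SI)(K(SI)))(I(KI)(IS(KI))(SI(SI)K))
  [2] I(IS(SI)(K(SI)))(I(KI)(IS(KI))(SI(SI)K))
  [3] IS(SI)(K(SI))(I(KI)(IS(KI))(SI(SI)K))
  [4] S(SI)(K(SI))(I(KI)(IS(KI))(SI(SI)K))
  [5] SI(I(KI)(IS(KI))(SI(SI)K))(K(SI)(I(KI)(IS(KI))(SI(SI)K)))
  [6] I(K(SI)(I(KI)(IS(KI))(SI(SI)K)))(I(KI)(IS(KI))(SI(SI)K)(K(SI)(I(KI)(IS(KI))(SI(SI)K))))
  [7] K(SI)(I(KI)(IS(KI))(SI(SI)K))(I(KI)(IS(KI))(SI(SI)K)(K(SI)(I(KI)(IS(KI))(SI(SI)K))))
  [8] SI(I(KI)(IS(KI))(SI(SI)K)(K(SI)(I(KI)(IS(KI))(SI(SI)K))))
  [9] SI(KI(IS(KI))(SI(SI)K)(K(SI)(I(KI)(IS(KI))(SI(SI)K))))
  [10] SI(I(SI(SI)K)(K(SI)(I(KI)(IS(KI))(SI(SI)K))))
  [11] SI(SI(SI)K(K(SI)(I(KI)(IS(KI))(SI(SI)K))))
  [12] SI(IK(SIK)(K(SI)(I(KI)(IS(KI))(SI(SI)K))))
  [13] SI(K(SIK)(K(SI)(I(KI)(IS(KI))(SI(SI)K))))
  [14] SI(SIK)

Term B:
  start: IK(SK)K
  [1] K(SK)K
  [2] SK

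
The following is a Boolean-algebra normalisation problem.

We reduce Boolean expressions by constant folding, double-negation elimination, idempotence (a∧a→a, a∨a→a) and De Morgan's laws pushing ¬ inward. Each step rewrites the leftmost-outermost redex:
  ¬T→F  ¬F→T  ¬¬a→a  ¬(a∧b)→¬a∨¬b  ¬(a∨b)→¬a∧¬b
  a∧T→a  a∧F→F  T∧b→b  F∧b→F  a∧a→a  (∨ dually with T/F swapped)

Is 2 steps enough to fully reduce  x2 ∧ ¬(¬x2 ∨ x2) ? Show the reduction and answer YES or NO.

  start: x2 ∧ ¬(¬x2 ∨ x2)
  [1] x2 ∧ (¬¬x2 ∧ ¬x2)
  [2] x2 ∧ (x2 ∧ ¬x2)

Answer: YES — reaches normal form x2 ∧ (x2 ∧ ¬x2) in 2 ≤ 2 steps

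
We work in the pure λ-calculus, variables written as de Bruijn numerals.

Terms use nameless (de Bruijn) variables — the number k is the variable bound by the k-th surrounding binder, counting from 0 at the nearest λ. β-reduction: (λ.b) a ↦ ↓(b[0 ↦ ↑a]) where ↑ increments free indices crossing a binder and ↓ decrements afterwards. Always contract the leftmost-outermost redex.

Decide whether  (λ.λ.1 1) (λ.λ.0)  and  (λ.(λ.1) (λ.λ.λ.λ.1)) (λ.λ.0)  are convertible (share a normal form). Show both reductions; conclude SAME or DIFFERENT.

Answer: SAME — A ⇓ λ.λ.0, B ⇓ λ.λ.0

Derivation:
Term A:
  start: (λ.λ.1 1) (λ.λ.0)
  step 1: λ.(λ.λ.0) (λ.λ.0)
  step 2: λ.λ.0

Term B:
  start: (λ.(λ.1) (λ.λ.λ.λ.1)) (λ.λ.0)
  step 1: (λ.λ.λ.0) (λ.λ.λ.λ.1)
  step 2: λ.λ.0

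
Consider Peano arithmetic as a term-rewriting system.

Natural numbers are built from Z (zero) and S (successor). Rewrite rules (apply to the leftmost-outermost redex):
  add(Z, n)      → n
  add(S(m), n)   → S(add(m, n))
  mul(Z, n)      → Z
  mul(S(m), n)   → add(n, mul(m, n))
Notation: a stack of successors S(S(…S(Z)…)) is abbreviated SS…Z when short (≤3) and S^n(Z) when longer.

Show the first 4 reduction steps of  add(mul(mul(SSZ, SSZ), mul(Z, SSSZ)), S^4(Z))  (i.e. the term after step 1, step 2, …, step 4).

  start: add(mul(mul(SSZ, SSZ), mul(Z, SSSZ)), S^4(Z))
  step 1: add(mul(add(SSZ, mul(SZ, SSZ)), mul(Z, SSSZ)), S^4(Z))
  step 2: add(mul(S(add(SZ, mul(SZ, SSZ))), mul(Z, SSSZ)), S^4(Z))
  step 3: add(add(mul(Z, SSSZ), mul(add(SZ, mul(SZ, SSZ)), mul(Z, SSSZ))), S^4(Z))
  step 4: add(add(Z, mul(add(SZ, mul(SZ, SSZ)), mul(Z, SSSZ))), S^4(Z))

Answer: after 4 steps: add(add(Z, mul(add(SZ, mul(SZ, SSZ)), mul(Z, SSSZ))), S^4(Z))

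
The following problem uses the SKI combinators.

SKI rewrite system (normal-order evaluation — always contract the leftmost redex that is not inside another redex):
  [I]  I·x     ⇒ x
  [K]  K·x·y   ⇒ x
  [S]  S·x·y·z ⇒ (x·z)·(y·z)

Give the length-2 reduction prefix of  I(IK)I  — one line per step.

Answer: after 2 steps: KI

Working:
  start: I(IK)I
  [1] IKI
  [2] KI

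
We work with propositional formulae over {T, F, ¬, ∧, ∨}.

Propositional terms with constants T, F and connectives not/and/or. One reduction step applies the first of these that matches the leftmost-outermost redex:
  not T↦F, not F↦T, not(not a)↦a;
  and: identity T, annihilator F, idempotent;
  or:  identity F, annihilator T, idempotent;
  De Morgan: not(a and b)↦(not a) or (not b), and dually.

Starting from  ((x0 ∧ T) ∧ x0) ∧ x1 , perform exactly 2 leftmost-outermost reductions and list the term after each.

Answer: after 2 steps: x0 ∧ x1

Derivation:
  start: ((x0 ∧ T) ∧ x0) ∧ x1
  →1  (x0 ∧ x0) ∧ x1
  →2  x0 ∧ x1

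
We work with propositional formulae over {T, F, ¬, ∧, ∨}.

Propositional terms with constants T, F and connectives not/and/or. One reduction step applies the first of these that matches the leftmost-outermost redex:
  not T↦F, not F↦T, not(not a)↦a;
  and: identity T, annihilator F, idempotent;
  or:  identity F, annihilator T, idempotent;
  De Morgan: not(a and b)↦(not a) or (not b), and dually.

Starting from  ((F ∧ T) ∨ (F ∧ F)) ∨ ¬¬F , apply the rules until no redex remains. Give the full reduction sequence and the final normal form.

  start: ((F ∧ T) ∨ (F ∧ F)) ∨ ¬¬F
  [1] (F ∨ (F ∧ F)) ∨ ¬¬F
  [2] (F ∧ F) ∨ ¬¬F
  [3] F ∨ ¬¬F
  [4] ¬¬F
  [5] F

Answer: normal form = F  (in 5 steps)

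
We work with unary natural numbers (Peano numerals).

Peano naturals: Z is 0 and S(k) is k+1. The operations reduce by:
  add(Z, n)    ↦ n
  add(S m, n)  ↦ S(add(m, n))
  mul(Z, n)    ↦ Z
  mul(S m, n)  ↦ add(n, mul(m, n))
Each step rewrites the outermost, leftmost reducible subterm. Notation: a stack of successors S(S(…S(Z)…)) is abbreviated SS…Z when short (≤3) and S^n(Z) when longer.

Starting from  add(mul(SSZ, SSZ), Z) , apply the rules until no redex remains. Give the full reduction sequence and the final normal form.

Answer: normal form = S^4(Z)  (in 14 steps)

Derivation:
  start: add(mul(SSZ, SSZ), Z)
  [1] add(add(SSZ, mul(SZ, SSZ)), Z)
  [2] add(S(add(SZ, mul(SZ, SSZ))), Z)
  [3] S(add(add(SZ, mul(SZ, SSZ)), Z))
  [4] S(add(S(add(Z, mul(SZ, SSZ))), Z))
  [5] S(S(add(add(Z, mul(SZ, SSZ)), Z)))
  [6] S(S(add(mul(SZ, SSZ), Z)))
  [7] S(S(add(add(SSZ, mul(Z, SSZ)), Z)))
  [8] S(S(add(S(add(SZ, mul(Z, SSZ))), Z)))
  [9] S(S(S(add(add(SZ, mul(Z, SSZ)), Z))))
  [10] S(S(S(add(S(add(Z, mul(Z, SSZ))), Z))))
  [11] S(S(S(S(add(add(Z, mul(Z, SSZ)), Z)))))
  [12] S(S(S(S(add(mul(Z, SSZ), Z)))))
  [13] S(S(S(S(add(Z, Z)))))
  [14] S^4(Z)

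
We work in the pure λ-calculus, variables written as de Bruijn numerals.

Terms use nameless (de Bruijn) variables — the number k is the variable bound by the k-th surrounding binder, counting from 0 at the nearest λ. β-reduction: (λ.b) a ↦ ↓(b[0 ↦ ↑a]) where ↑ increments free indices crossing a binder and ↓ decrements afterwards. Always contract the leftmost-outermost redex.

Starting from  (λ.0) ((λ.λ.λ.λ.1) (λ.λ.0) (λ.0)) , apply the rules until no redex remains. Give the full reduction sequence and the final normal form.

  start: (λ.0) ((λ.λ.λ.λ.1) (λ.λ.0) (λ.0))
  →1  (λ.λ.λ.λ.1) (λ.λ.0) (λ.0)
  →2  (λ.λ.λ.1) (λ.0)
  →3  λ.λ.1

Answer: normal form = λ.λ.1  (in 3 steps)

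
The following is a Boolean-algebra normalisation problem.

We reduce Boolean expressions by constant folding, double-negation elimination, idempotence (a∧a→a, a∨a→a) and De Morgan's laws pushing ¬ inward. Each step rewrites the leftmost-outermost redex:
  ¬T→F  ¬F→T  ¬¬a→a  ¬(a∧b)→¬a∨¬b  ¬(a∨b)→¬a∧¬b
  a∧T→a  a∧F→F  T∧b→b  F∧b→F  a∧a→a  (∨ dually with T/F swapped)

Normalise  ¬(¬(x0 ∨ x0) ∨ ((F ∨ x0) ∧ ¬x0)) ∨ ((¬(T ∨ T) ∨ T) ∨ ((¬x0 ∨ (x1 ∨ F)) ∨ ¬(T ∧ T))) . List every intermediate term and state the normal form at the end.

Answer: normal form = T  (in 11 steps)

Derivation:
  start: ¬(¬(x0 ∨ x0) ∨ ((F ∨ x0) ∧ ¬x0)) ∨ ((¬(T ∨ T) ∨ T) ∨ ((¬x0 ∨ (x1 ∨ F)) ∨ ¬(T ∧ T)))
  step 1: (¬¬(x0 ∨ x0) ∧ ¬((F ∨ x0) ∧ ¬x0)) ∨ ((¬(T ∨ T) ∨ T) ∨ ((¬x0 ∨ (x1 ∨ F)) ∨ ¬(T ∧ T)))
  step 2: ((x0 ∨ x0) ∧ ¬((F ∨ x0) ∧ ¬x0)) ∨ ((¬(T ∨ T) ∨ T) ∨ ((¬x0 ∨ (x1 ∨ F)) ∨ ¬(T ∧ T)))
  step 3: (x0 ∧ ¬((F ∨ x0) ∧ ¬x0)) ∨ ((¬(T ∨ T) ∨ T) ∨ ((¬x0 ∨ (x1 ∨ F)) ∨ ¬(T ∧ T)))
  step 4: (x0 ∧ (¬(F ∨ x0) ∨ ¬¬x0)) ∨ ((¬(T ∨ T) ∨ T) ∨ ((¬x0 ∨ (x1 ∨ F)) ∨ ¬(T ∧ T)))
  step 5: (x0 ∧ ((¬F ∧ ¬x0) ∨ ¬¬x0)) ∨ ((¬(T ∨ T) ∨ T) ∨ ((¬x0 ∨ (x1 ∨ F)) ∨ ¬(T ∧ T)))
  step 6: (x0 ∧ ((T ∧ ¬x0) ∨ ¬¬x0)) ∨ ((¬(T ∨ T) ∨ T) ∨ ((¬x0 ∨ (x1 ∨ F)) ∨ ¬(T ∧ T)))
  step 7: (x0 ∧ (¬x0 ∨ ¬¬x0)) ∨ ((¬(T ∨ T) ∨ T) ∨ ((¬x0 ∨ (x1 ∨ F)) ∨ ¬(T ∧ T)))
  step 8: (x0 ∧ (¬x0 ∨ x0)) ∨ ((¬(T ∨ T) ∨ T) ∨ ((¬x0 ∨ (x1 ∨ F)) ∨ ¬(T ∧ T)))
  step 9: (x0 ∧ (¬x0 ∨ x0)) ∨ (T ∨ ((¬x0 ∨ (x1 ∨ F)) ∨ ¬(T ∧ T)))
  step 10: (x0 ∧ (¬x0 ∨ x0)) ∨ T
  step 11: T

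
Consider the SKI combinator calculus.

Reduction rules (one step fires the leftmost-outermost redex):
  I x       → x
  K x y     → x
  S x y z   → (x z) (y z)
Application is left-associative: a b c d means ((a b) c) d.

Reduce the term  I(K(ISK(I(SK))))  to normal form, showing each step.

  start: I(K(ISK(I(SK))))
  step 1: K(ISK(I(SK)))
  step 2: K(SK(I(SK)))
  step 3: K(SK(SK))

Answer: normal form = K(SK(SK))  (in 3 steps)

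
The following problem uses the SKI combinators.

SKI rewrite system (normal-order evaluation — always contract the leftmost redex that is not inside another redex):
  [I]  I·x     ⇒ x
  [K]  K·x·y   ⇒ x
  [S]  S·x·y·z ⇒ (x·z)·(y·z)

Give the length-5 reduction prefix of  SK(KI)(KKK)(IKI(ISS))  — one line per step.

  start: SK(KI)(KKK)(IKI(ISS))
  step 1: K(KKK)(KI(KKK))(IKI(ISS))
  step 2: KKK(IKI(ISS))
  step 3: K(IKI(ISS))
  step 4: K(KI(ISS))
  step 5: KI

Answer: after 5 steps: KI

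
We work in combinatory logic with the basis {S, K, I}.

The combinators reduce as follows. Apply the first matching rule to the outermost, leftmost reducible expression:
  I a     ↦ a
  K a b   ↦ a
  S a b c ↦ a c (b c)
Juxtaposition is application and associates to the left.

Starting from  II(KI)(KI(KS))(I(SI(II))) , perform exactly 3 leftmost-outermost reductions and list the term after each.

  start: II(KI)(KI(KS))(I(SI(II)))
  →1  I(KI)(KI(KS))(I(SI(II)))
  →2  KI(KI(KS))(I(SI(II)))
  →3  I(I(SI(II)))

Answer: after 3 steps: I(I(SI(II)))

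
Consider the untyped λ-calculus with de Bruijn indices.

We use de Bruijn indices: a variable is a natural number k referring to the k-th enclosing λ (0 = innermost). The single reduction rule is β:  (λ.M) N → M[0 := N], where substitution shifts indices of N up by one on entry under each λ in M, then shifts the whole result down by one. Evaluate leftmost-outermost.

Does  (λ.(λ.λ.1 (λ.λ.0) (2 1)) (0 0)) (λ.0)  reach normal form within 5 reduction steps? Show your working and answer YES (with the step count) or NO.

Answer: YES — reaches normal form λ.λ.0 in 5 ≤ 5 steps

Derivation:
  start: (λ.(λ.λ.1 (λ.λ.0) (2 1)) (0 0)) (λ.0)
  →1  (λ.λ.1 (λ.λ.0) ((λ.0) 1)) ((λ.0) (λ.0))
  →2  λ.(λ.0) (λ.0) (λ.λ.0) ((λ.0) ((λ.0) (λ.0)))
  →3  λ.(λ.0) (λ.λ.0) ((λ.0) ((λ.0) (λ.0)))
  →4  λ.(λ.λ.0) ((λ.0) ((λ.0) (λ.0)))
  →5  λ.λ.0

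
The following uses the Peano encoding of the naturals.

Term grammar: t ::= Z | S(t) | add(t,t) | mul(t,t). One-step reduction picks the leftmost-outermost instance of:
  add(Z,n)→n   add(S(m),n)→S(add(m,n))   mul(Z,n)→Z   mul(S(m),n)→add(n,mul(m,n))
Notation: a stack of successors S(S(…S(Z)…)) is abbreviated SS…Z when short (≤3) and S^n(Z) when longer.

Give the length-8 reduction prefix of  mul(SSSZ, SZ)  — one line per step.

Answer: after 8 steps: S(S(S(add(Z, mul(Z, SZ)))))

Working:
  start: mul(SSSZ, SZ)
  step 1: add(SZ, mul(SSZ, SZ))
  step 2: S(add(Z, mul(SSZ, SZ)))
  step 3: S(mul(SSZ, SZ))
  step 4: S(add(SZ, mul(SZ, SZ)))
  step 5: S(S(add(Z, mul(SZ, SZ))))
  step 6: S(S(mul(SZ, SZ)))
  step 7: S(S(add(SZ, mul(Z, SZ))))
  step 8: S(S(S(add(Z, mul(Z, SZ)))))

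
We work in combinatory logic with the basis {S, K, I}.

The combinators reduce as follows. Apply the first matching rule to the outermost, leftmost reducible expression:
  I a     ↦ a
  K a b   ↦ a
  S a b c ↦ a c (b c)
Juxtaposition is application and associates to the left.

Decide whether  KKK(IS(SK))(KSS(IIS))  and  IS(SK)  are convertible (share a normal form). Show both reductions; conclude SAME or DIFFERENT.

Answer: SAME — A ⇓ S(SK), B ⇓ S(SK)

Derivation:
Term A:
  start: KKK(IS(SK))(KSS(IIS))
  →1  K(IS(SK))(KSS(IIS))
  →2  IS(SK)
  →3  S(SK)

Term B:
  start: IS(SK)
  →1  S(SK)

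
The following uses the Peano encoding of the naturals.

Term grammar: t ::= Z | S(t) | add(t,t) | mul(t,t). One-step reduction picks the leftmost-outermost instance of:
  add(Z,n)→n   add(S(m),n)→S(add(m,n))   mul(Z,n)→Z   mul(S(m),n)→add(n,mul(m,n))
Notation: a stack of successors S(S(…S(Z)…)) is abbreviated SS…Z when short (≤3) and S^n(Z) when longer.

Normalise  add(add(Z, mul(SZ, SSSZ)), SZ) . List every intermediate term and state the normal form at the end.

  start: add(add(Z, mul(SZ, SSSZ)), SZ)
  →1  add(mul(SZ, SSSZ), SZ)
  →2  add(add(SSSZ, mul(Z, SSSZ)), SZ)
  →3  add(S(add(SSZ, mul(Z, SSSZ))), SZ)
  →4  S(add(add(SSZ, mul(Z, SSSZ)), SZ))
  →5  S(add(S(add(SZ, mul(Z, SSSZ))), SZ))
  →6  S(S(add(add(SZ, mul(Z, SSSZ)), SZ)))
  →7  S(S(add(S(add(Z, mul(Z, SSSZ))), SZ)))
  →8  S(S(S(add(add(Z, mul(Z, SSSZ)), SZ))))
  →9  S(S(S(add(mul(Z, SSSZ), SZ))))
  →10  S(S(S(add(Z, SZ))))
  →11  S^4(Z)

Answer: normal form = S^4(Z)  (in 11 steps)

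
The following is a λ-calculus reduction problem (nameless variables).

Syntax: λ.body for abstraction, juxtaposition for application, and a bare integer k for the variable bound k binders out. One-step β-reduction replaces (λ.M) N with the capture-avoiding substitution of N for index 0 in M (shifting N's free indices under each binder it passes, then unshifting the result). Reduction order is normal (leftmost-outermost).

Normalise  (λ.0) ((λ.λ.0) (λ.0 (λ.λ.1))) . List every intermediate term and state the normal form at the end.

  start: (λ.0) ((λ.λ.0) (λ.0 (λ.λ.1)))
  →1  (λ.λ.0) (λ.0 (λ.λ.1))
  →2  λ.0

Answer: normal form = λ.0  (in 2 steps)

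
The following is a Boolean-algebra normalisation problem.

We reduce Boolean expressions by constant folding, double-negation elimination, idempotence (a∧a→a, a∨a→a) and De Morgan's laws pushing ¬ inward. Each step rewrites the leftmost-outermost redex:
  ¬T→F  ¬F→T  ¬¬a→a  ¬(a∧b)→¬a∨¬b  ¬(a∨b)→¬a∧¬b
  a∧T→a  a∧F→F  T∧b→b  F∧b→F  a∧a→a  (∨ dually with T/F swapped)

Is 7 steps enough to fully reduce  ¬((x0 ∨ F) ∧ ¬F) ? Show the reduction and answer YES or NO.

Answer: YES — reaches normal form ¬x0 in 6 ≤ 7 steps

Working:
  start: ¬((x0 ∨ F) ∧ ¬F)
  [1] ¬(x0 ∨ F) ∨ ¬¬F
  [2] (¬x0 ∧ ¬F) ∨ ¬¬F
  [3] (¬x0 ∧ T) ∨ ¬¬F
  [4] ¬x0 ∨ ¬¬F
  [5] ¬x0 ∨ F
  [6] ¬x0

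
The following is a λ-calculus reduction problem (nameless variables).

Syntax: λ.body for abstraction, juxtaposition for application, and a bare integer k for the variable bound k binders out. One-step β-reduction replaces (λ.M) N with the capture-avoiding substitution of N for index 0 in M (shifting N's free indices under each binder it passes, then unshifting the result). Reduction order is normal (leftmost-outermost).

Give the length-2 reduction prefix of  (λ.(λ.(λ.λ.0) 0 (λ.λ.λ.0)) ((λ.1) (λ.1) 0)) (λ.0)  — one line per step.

  start: (λ.(λ.(λ.λ.0) 0 (λ.λ.λ.0)) ((λ.1) (λ.1) 0)) (λ.0)
  →1  (λ.(λ.λ.0) 0 (λ.λ.λ.0)) ((λ.λ.0) (λ.λ.0) (λ.0))
  →2  (λ.λ.0) ((λ.λ.0) (λ.λ.0) (λ.0)) (λ.λ.λ.0)

Answer: after 2 steps: (λ.λ.0) ((λ.λ.0) (λ.λ.0) (λ.0)) (λ.λ.λ.0)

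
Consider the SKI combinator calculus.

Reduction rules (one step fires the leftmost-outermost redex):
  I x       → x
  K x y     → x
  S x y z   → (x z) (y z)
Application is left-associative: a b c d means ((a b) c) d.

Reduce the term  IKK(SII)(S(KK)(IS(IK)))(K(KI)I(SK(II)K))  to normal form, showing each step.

Answer: normal form = S(KK)(SK)  (in 5 steps)

Working:
  start: IKK(SII)(S(KK)(IS(IK)))(K(KI)I(SK(II)K))
  →1  KK(SII)(S(KK)(IS(IK)))(K(KI)I(SK(II)K))
  →2  K(S(KK)(IS(IK)))(K(KI)I(SK(II)K))
  →3  S(KK)(IS(IK))
  →4  S(KK)(S(IK))
  →5  S(KK)(SK)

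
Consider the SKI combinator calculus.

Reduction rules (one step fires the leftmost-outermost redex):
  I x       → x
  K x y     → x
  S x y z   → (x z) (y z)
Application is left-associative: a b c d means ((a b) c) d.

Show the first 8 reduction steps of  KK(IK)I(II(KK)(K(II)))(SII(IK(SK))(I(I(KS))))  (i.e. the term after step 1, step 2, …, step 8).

Answer: after 8 steps: SK(I(KS))

Reduction:
  start: KK(IK)I(II(KK)(K(II)))(SII(IK(SK))(I(I(KS))))
  [1] KI(II(KK)(K(II)))(SII(IK(SK))(I(I(KS))))
  [2] I(SII(IK(SK))(I(I(KS))))
  [3] SII(IK(SK))(I(I(KS)))
  [4] I(IK(SK))(I(IK(SK)))(I(I(KS)))
  [5] IK(SK)(I(IK(SK)))(I(I(KS)))
  [6] K(SK)(I(IK(SK)))(I(I(KS)))
  [7] SK(I(I(KS)))
  [8] SK(I(KS))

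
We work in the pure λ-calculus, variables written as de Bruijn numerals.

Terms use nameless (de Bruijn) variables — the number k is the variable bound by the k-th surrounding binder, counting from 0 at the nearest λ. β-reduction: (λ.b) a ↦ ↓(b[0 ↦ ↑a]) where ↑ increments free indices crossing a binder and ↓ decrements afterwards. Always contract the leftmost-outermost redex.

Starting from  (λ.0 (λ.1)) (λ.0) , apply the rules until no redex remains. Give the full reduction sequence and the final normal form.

  start: (λ.0 (λ.1)) (λ.0)
  →1  (λ.0) (λ.λ.0)
  →2  λ.λ.0

Answer: normal form = λ.λ.0  (in 2 steps)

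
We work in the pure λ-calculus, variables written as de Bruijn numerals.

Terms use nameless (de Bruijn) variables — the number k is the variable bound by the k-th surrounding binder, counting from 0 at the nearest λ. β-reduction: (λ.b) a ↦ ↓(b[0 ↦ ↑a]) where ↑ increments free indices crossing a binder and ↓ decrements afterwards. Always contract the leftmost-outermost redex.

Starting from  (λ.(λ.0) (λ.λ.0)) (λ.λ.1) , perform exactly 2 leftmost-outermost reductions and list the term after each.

  start: (λ.(λ.0) (λ.λ.0)) (λ.λ.1)
  [1] (λ.0) (λ.λ.0)
  [2] λ.λ.0

Answer: after 2 steps: λ.λ.0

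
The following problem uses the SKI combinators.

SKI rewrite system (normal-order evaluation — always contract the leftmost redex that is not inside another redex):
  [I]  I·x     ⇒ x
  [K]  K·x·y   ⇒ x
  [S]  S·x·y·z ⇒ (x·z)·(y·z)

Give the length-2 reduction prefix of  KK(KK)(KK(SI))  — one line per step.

  start: KK(KK)(KK(SI))
  step 1: K(KK(SI))
  step 2: KK

Answer: after 2 steps: KK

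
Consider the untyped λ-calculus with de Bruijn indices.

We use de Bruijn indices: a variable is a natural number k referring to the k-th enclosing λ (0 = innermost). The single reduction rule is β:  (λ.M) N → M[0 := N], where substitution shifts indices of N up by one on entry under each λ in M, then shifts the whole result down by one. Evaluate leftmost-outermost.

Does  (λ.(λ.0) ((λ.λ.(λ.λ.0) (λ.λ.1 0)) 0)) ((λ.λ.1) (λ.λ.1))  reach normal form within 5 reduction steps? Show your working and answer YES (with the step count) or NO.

Answer: YES — reaches normal form λ.λ.0 in 4 ≤ 5 steps

Working:
  start: (λ.(λ.0) ((λ.λ.(λ.λ.0) (λ.λ.1 0)) 0)) ((λ.λ.1) (λ.λ.1))
  [1] (λ.0) ((λ.λ.(λ.λ.0) (λ.λ.1 0)) ((λ.λ.1) (λ.λ.1)))
  [2] (λ.λ.(λ.λ.0) (λ.λ.1 0)) ((λ.λ.1) (λ.λ.1))
  [3] λ.(λ.λ.0) (λ.λ.1 0)
  [4] λ.λ.0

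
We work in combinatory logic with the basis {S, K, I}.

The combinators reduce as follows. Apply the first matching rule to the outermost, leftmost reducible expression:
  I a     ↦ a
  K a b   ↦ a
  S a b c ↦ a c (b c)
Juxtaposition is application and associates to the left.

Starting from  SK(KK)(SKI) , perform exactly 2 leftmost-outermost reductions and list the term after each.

  start: SK(KK)(SKI)
  →1  K(SKI)(KK(SKI))
  →2  SKI

Answer: after 2 steps: SKI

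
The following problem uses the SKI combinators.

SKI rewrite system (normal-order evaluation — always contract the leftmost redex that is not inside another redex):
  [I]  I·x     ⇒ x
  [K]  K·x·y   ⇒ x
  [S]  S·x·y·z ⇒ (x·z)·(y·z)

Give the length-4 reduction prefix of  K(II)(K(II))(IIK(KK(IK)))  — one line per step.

  start: K(II)(K(II))(IIK(KK(IK)))
  step 1: II(IIK(KK(IK)))
  step 2: I(IIK(KK(IK)))
  step 3: IIK(KK(IK))
  step 4: IK(KK(IK))

Answer: after 4 steps: IK(KK(IK))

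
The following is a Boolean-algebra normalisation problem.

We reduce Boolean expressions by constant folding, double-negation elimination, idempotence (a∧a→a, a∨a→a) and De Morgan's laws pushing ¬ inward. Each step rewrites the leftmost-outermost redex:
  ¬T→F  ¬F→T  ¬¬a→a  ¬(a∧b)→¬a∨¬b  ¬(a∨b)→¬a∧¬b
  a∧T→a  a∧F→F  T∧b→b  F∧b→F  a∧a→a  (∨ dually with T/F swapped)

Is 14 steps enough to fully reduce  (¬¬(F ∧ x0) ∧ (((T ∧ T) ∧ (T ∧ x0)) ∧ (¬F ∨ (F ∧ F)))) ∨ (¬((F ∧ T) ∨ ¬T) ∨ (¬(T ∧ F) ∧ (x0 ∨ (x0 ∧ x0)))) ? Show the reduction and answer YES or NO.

Answer: YES — reaches normal form T in 11 ≤ 14 steps

Working:
  start: (¬¬(F ∧ x0) ∧ (((T ∧ T) ∧ (T ∧ x0)) ∧ (¬F ∨ (F ∧ F)))) ∨ (¬((F ∧ T) ∨ ¬T) ∨ (¬(T ∧ F) ∧ (x0 ∨ (x0 ∧ x0))))
  →1  ((F ∧ x0) ∧ (((T ∧ T) ∧ (T ∧ x0)) ∧ (¬F ∨ (F ∧ F)))) ∨ (¬((F ∧ T) ∨ ¬T) ∨ (¬(T ∧ F) ∧ (x0 ∨ (x0 ∧ x0))))
  →2  (F ∧ (((T ∧ T) ∧ (T ∧ x0)) ∧ (¬F ∨ (F ∧ F)))) ∨ (¬((F ∧ T) ∨ ¬T) ∨ (¬(T ∧ F) ∧ (x0 ∨ (x0 ∧ x0))))
  →3  F ∨ (¬((F ∧ T) ∨ ¬T) ∨ (¬(T ∧ F) ∧ (x0 ∨ (x0 ∧ x0))))
  →4  ¬((F ∧ T) ∨ ¬T) ∨ (¬(T ∧ F) ∧ (x0 ∨ (x0 ∧ x0)))
  →5  (¬(F ∧ T) ∧ ¬¬T) ∨ (¬(T ∧ F) ∧ (x0 ∨ (x0 ∧ x0)))
  →6  ((¬F ∨ ¬T) ∧ ¬¬T) ∨ (¬(T ∧ F) ∧ (x0 ∨ (x0 ∧ x0)))
  →7  ((T ∨ ¬T) ∧ ¬¬T) ∨ (¬(T ∧ F) ∧ (x0 ∨ (x0 ∧ x0)))
  →8  (T ∧ ¬¬T) ∨ (¬(T ∧ F) ∧ (x0 ∨ (x0 ∧ x0)))
  →9  ¬¬T ∨ (¬(T ∧ F) ∧ (x0 ∨ (x0 ∧ x0)))
  →10  T ∨ (¬(T ∧ F) ∧ (x0 ∨ (x0 ∧ x0)))
  →11  T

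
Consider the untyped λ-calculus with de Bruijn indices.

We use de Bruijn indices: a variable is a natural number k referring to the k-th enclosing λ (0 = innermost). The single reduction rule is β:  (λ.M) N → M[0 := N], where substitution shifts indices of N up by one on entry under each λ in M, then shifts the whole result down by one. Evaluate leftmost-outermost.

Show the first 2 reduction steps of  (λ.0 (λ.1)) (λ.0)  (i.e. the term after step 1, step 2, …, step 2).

Answer: after 2 steps: λ.λ.0

Reduction:
  start: (λ.0 (λ.1)) (λ.0)
  →1  (λ.0) (λ.λ.0)
  →2  λ.λ.0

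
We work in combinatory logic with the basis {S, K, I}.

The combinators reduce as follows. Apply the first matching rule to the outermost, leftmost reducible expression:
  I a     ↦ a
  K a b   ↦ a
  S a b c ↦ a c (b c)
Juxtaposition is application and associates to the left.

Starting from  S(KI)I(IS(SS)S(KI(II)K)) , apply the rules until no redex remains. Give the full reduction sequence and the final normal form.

  start: S(KI)I(IS(SS)S(KI(II)K))
  →1  KI(IS(SS)S(KI(II)K))(I(IS(SS)S(KI(II)K)))
  →2  I(I(IS(SS)S(KI(II)K)))
  →3  I(IS(SS)S(KI(II)K))
  →4  IS(SS)S(KI(II)K)
  →5  S(SS)S(KI(II)K)
  →6  SS(KI(II)K)(S(KI(II)K))
  →7  S(S(KI(II)K))(KI(II)K(S(KI(II)K)))
  →8  S(S(IK))(KI(II)K(S(KI(II)K)))
  →9  S(SK)(KI(II)K(S(KI(II)K)))
  →10  S(SK)(IK(S(KI(II)K)))
  →11  S(SK)(K(S(KI(II)K)))
  →12  S(SK)(K(S(IK)))
  →13  S(SK)(K(SK))

Answer: normal form = S(SK)(K(SK))  (in 13 steps)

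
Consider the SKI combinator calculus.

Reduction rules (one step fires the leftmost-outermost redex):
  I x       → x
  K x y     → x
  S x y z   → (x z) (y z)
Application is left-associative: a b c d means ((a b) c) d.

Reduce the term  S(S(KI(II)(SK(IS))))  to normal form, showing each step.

  start: S(S(KI(II)(SK(IS))))
  [1] S(S(I(SK(IS))))
  [2] S(S(SK(IS)))
  [3] S(S(SKS))

Answer: normal form = S(S(SKS))  (in 3 steps)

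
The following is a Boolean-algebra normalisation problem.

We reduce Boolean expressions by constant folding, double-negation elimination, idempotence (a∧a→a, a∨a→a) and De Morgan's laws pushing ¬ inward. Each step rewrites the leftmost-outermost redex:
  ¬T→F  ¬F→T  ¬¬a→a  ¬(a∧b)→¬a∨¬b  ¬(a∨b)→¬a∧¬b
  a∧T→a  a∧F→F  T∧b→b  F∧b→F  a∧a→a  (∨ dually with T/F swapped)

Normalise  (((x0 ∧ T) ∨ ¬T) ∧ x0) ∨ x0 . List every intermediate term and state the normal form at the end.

Answer: normal form = x0  (in 5 steps)

Derivation:
  start: (((x0 ∧ T) ∨ ¬T) ∧ x0) ∨ x0
  →1  ((x0 ∨ ¬T) ∧ x0) ∨ x0
  →2  ((x0 ∨ F) ∧ x0) ∨ x0
  →3  (x0 ∧ x0) ∨ x0
  →4  x0 ∨ x0
  →5  x0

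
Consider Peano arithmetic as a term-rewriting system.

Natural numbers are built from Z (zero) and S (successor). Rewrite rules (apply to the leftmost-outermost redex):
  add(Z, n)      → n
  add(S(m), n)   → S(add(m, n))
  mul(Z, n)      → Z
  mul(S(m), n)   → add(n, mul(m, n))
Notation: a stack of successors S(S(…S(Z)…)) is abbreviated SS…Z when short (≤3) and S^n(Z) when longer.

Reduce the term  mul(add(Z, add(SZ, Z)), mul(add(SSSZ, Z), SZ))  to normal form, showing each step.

  start: mul(add(Z, add(SZ, Z)), mul(add(SSSZ, Z), SZ))
  →1  mul(add(SZ, Z), mul(add(SSSZ, Z), SZ))
  →2  mul(S(add(Z, Z)), mul(add(SSSZ, Z), SZ))
  →3  add(mul(add(SSSZ, Z), SZ), mul(add(Z, Z), mul(add(SSSZ, Z), SZ)))
  →4  add(mul(S(add(SSZ, Z)), SZ), mul(add(Z, Z), mul(add(SSSZ, Z), SZ)))
  →5  add(add(SZ, mul(add(SSZ, Z), SZ)), mul(add(Z, Z), mul(add(SSSZ, Z), SZ)))
  →6  add(S(add(Z, mul(add(SSZ, Z), SZ))), mul(add(Z, Z), mul(add(SSSZ, Z), SZ)))
  →7  S(add(add(Z, mul(add(SSZ, Z), SZ)), mul(add(Z, Z), mul(add(SSSZ, Z), SZ))))
  →8  S(add(mul(add(SSZ, Z), SZ), mul(add(Z, Z), mul(add(SSSZ, Z), SZ))))
  →9  S(add(mul(S(add(SZ, Z)), SZ), mul(add(Z, Z), mul(add(SSSZ, Z), SZ))))
  →10  S(add(add(SZ, mul(add(SZ, Z), SZ)), mul(add(Z, Z), mul(add(SSSZ, Z), SZ))))
  →11  S(add(S(add(Z, mul(add(SZ, Z), SZ))), mul(add(Z, Z), mul(add(SSSZ, Z), SZ))))
  →12  S(S(add(add(Z, mul(add(SZ, Z), SZ)), mul(add(Z, Z), mul(add(SSSZ, Z), SZ)))))
  →13  S(S(add(mul(add(SZ, Z), SZ), mul(add(Z, Z), mul(add(SSSZ, Z), SZ)))))
  →14  S(S(add(mul(S(add(Z, Z)), SZ), mul(add(Z, Z), mul(add(SSSZ, Z), SZ)))))
  →15  S(S(add(add(SZ, mul(add(Z, Z), SZ)), mul(add(Z, Z), mul(add(SSSZ, Z), SZ)))))
  →16  S(S(add(S(add(Z, mul(add(Z, Z), SZ))), mul(add(Z, Z), mul(add(SSSZ, Z), SZ)))))
  →17  S(S(S(add(add(Z, mul(add(Z, Z), SZ)), mul(add(Z, Z), mul(add(SSSZ, Z), SZ))))))
  →18  S(S(S(add(mul(add(Z, Z), SZ), mul(add(Z, Z), mul(add(SSSZ, Z), SZ))))))
  →19  S(S(S(add(mul(Z, SZ), mul(add(Z, Z), mul(add(SSSZ, Z), SZ))))))
  →20  S(S(S(add(Z, mul(add(Z, Z), mul(add(SSSZ, Z), SZ))))))
  →21  S(S(S(mul(add(Z, Z), mul(add(SSSZ, Z), SZ)))))
  →22  S(S(S(mul(Z, mul(add(SSSZ, Z), SZ)))))
  →23  SSSZ

Answer: normal form = SSSZ  (in 23 steps)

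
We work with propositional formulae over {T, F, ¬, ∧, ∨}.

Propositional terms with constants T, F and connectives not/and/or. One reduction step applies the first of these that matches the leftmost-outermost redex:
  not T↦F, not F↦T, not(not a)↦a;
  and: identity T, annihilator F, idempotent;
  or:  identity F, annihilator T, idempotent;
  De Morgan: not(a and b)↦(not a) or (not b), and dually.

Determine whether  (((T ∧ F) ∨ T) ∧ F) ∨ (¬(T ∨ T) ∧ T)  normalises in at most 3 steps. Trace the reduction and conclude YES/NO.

  start: (((T ∧ F) ∨ T) ∧ F) ∨ (¬(T ∨ T) ∧ T)
  →1  F ∨ (¬(T ∨ T) ∧ T)
  →2  ¬(T ∨ T) ∧ T
  →3  ¬(T ∨ T)

Answer: NO — after 3 steps the term is ¬(T ∨ T), not yet normal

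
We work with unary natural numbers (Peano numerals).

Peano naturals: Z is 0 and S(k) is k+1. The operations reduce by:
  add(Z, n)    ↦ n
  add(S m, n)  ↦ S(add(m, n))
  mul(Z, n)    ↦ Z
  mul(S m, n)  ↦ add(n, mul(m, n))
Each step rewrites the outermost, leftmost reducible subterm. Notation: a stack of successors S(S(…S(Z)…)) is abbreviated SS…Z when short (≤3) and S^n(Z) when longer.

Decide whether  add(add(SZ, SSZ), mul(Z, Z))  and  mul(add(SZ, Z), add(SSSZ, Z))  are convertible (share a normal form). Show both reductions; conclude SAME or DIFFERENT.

Answer: SAME — A ⇓ SSSZ, B ⇓ SSSZ

Reduction:
Term A:
  start: add(add(SZ, SSZ), mul(Z, Z))
  →1  add(S(add(Z, SSZ)), mul(Z, Z))
  →2  S(add(add(Z, SSZ), mul(Z, Z)))
  →3  S(add(SSZ, mul(Z, Z)))
  →4  S(S(add(SZ, mul(Z, Z))))
  →5  S(S(S(add(Z, mul(Z, Z)))))
  →6  S(S(S(mul(Z, Z))))
  →7  SSSZ

Term B:
  start: mul(add(SZ, Z), add(SSSZ, Z))
  →1  mul(S(add(Z, Z)), add(SSSZ, Z))
  →2  add(add(SSSZ, Z), mul(add(Z, Z), add(SSSZ, Z)))
  →3  add(S(add(SSZ, Z)), mul(add(Z, Z), add(SSSZ, Z)))
  →4  S(add(add(SSZ, Z), mul(add(Z, Z), add(SSSZ, Z))))
  →5  S(add(S(add(SZ, Z)), mul(add(Z, Z), add(SSSZ, Z))))
  →6  S(S(add(add(SZ, Z), mul(add(Z, Z), add(SSSZ, Z)))))
  →7  S(S(add(S(add(Z, Z)), mul(add(Z, Z), add(SSSZ, Z)))))
  →8  S(S(S(add(add(Z, Z), mul(add(Z, Z), add(SSSZ, Z))))))
  →9  S(S(S(add(Z, mul(add(Z, Z), add(SSSZ, Z))))))
  →10  S(S(S(mul(add(Z, Z), add(SSSZ, Z)))))
  →11  S(S(S(mul(Z, add(SSSZ, Z)))))
  →12  SSSZ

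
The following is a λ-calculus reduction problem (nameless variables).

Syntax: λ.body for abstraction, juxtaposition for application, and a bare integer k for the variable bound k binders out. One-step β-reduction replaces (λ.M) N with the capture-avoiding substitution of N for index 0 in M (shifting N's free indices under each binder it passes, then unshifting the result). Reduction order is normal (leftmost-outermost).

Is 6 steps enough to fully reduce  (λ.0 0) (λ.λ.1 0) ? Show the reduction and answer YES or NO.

  start: (λ.0 0) (λ.λ.1 0)
  [1] (λ.λ.1 0) (λ.λ.1 0)
  [2] λ.(λ.λ.1 0) 0
  [3] λ.λ.1 0

Answer: YES — reaches normal form λ.λ.1 0 in 3 ≤ 6 steps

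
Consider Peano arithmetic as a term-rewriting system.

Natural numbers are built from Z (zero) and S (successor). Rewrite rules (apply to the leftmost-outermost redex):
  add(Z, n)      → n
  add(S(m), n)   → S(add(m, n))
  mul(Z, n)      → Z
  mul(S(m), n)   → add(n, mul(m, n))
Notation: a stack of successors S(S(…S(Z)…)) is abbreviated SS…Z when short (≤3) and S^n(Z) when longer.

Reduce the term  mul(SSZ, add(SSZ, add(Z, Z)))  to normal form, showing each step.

  start: mul(SSZ, add(SSZ, add(Z, Z)))
  →1  add(add(SSZ, add(Z, Z)), mul(SZ, add(SSZ, add(Z, Z))))
  →2  add(S(add(SZ, add(Z, Z))), mul(SZ, add(SSZ, add(Z, Z))))
  →3  S(add(add(SZ, add(Z, Z)), mul(SZ, add(SSZ, add(Z, Z)))))
  →4  S(add(S(add(Z, add(Z, Z))), mul(SZ, add(SSZ, add(Z, Z)))))
  →5  S(S(add(add(Z, add(Z, Z)), mul(SZ, add(SSZ, add(Z, Z))))))
  →6  S(S(add(add(Z, Z), mul(SZ, add(SSZ, add(Z, Z))))))
  →7  S(S(add(Z, mul(SZ, add(SSZ, add(Z, Z))))))
  →8  S(S(mul(SZ, add(SSZ, add(Z, Z)))))
  →9  S(S(add(add(SSZ, add(Z, Z)), mul(Z, add(SSZ, add(Z, Z))))))
  →10  S(S(add(S(add(SZ, add(Z, Z))), mul(Z, add(SSZ, add(Z, Z))))))
  →11  S(S(S(add(add(SZ, add(Z, Z)), mul(Z, add(SSZ, add(Z, Z)))))))
  →12  S(S(S(add(S(add(Z, add(Z, Z))), mul(Z, add(SSZ, add(Z, Z)))))))
  →13  S(S(S(S(add(add(Z, add(Z, Z)), mul(Z, add(SSZ, add(Z, Z))))))))
  →14  S(S(S(S(add(add(Z, Z), mul(Z, add(SSZ, add(Z, Z))))))))
  →15  S(S(S(S(add(Z, mul(Z, add(SSZ, add(Z, Z))))))))
  →16  S(S(S(S(mul(Z, add(SSZ, add(Z, Z)))))))
  →17  S^4(Z)

Answer: normal form = S^4(Z)  (in 17 steps)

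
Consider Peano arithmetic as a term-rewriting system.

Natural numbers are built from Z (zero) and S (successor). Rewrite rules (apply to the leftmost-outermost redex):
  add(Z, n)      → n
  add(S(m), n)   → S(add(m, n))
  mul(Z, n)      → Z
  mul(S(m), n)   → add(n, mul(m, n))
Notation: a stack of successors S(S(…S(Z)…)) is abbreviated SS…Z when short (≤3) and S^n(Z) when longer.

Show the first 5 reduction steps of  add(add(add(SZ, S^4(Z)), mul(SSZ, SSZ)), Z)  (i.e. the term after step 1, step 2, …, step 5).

  start: add(add(add(SZ, S^4(Z)), mul(SSZ, SSZ)), Z)
  →1  add(add(S(add(Z, S^4(Z))), mul(SSZ, SSZ)), Z)
  →2  add(S(add(add(Z, S^4(Z)), mul(SSZ, SSZ))), Z)
  →3  S(add(add(add(Z, S^4(Z)), mul(SSZ, SSZ)), Z))
  →4  S(add(add(S^4(Z), mul(SSZ, SSZ)), Z))
  →5  S(add(S(add(SSSZ, mul(SSZ, SSZ))), Z))

Answer: after 5 steps: S(add(S(add(SSSZ, mul(SSZ, SSZ))), Z))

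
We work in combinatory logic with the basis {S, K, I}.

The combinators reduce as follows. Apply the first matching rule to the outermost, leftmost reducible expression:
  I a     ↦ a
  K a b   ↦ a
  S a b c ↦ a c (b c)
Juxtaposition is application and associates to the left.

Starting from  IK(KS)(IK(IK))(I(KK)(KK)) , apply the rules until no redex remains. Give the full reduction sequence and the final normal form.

  start: IK(KS)(IK(IK))(I(KK)(KK))
  step 1: K(KS)(IK(IK))(I(KK)(KK))
  step 2: KS(I(KK)(KK))
  step 3: S

Answer: normal form = S  (in 3 steps)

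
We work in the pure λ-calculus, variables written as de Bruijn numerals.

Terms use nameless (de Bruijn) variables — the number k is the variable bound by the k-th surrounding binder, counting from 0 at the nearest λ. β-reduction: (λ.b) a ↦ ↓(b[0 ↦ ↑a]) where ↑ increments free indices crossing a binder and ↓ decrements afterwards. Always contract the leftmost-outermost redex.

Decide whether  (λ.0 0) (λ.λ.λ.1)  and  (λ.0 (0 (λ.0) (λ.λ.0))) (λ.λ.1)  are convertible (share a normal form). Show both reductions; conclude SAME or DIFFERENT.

Answer: DIFFERENT — A ⇓ λ.λ.1, B ⇓ λ.λ.0

Reduction:
Term A:
  start: (λ.0 0) (λ.λ.λ.1)
  step 1: (λ.λ.λ.1) (λ.λ.λ.1)
  step 2: λ.λ.1

Term B:
  start: (λ.0 (0 (λ.0) (λ.λ.0))) (λ.λ.1)
  step 1: (λ.λ.1) ((λ.λ.1) (λ.0) (λ.λ.0))
  step 2: λ.(λ.λ.1) (λ.0) (λ.λ.0)
  step 3: λ.(λ.λ.0) (λ.λ.0)
  step 4: λ.λ.0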